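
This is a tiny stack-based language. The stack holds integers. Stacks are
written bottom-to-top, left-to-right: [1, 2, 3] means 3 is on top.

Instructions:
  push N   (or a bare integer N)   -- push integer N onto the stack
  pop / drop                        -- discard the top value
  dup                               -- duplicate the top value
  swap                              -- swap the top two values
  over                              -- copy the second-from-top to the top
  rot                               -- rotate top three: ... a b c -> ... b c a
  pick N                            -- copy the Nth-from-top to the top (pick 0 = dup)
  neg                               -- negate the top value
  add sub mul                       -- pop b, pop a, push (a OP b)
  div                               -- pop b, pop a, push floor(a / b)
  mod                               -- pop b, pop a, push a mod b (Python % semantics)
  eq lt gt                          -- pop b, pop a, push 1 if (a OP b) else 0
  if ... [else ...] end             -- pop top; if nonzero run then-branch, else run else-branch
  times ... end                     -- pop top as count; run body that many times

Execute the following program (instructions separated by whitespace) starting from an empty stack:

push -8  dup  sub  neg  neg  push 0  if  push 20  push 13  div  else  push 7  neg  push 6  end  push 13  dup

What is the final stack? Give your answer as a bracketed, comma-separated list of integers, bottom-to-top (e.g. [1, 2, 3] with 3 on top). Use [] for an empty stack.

Answer: [0, -7, 6, 13, 13]

Derivation:
After 'push -8': [-8]
After 'dup': [-8, -8]
After 'sub': [0]
After 'neg': [0]
After 'neg': [0]
After 'push 0': [0, 0]
After 'if': [0]
After 'push 7': [0, 7]
After 'neg': [0, -7]
After 'push 6': [0, -7, 6]
After 'push 13': [0, -7, 6, 13]
After 'dup': [0, -7, 6, 13, 13]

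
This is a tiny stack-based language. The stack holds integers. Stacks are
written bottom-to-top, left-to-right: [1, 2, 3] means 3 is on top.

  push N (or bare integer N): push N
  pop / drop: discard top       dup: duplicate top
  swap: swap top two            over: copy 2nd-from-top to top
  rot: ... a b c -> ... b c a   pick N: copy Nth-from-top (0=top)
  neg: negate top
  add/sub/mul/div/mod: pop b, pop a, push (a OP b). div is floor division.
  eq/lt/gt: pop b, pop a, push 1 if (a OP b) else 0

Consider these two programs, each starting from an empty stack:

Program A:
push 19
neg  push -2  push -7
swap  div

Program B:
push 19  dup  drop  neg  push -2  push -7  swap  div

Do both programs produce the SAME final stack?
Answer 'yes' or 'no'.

Answer: yes

Derivation:
Program A trace:
  After 'push 19': [19]
  After 'neg': [-19]
  After 'push -2': [-19, -2]
  After 'push -7': [-19, -2, -7]
  After 'swap': [-19, -7, -2]
  After 'div': [-19, 3]
Program A final stack: [-19, 3]

Program B trace:
  After 'push 19': [19]
  After 'dup': [19, 19]
  After 'drop': [19]
  After 'neg': [-19]
  After 'push -2': [-19, -2]
  After 'push -7': [-19, -2, -7]
  After 'swap': [-19, -7, -2]
  After 'div': [-19, 3]
Program B final stack: [-19, 3]
Same: yes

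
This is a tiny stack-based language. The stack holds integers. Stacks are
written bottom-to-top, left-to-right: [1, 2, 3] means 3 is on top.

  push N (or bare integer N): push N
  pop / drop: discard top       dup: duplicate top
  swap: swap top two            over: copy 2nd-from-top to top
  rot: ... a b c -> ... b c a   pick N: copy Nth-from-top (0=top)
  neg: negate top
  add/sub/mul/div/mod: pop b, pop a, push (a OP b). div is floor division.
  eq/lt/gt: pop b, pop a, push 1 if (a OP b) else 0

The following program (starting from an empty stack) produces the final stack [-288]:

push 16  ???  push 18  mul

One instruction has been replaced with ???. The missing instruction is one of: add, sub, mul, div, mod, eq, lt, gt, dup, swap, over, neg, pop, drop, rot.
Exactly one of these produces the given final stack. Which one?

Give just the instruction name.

Answer: neg

Derivation:
Stack before ???: [16]
Stack after ???:  [-16]
The instruction that transforms [16] -> [-16] is: neg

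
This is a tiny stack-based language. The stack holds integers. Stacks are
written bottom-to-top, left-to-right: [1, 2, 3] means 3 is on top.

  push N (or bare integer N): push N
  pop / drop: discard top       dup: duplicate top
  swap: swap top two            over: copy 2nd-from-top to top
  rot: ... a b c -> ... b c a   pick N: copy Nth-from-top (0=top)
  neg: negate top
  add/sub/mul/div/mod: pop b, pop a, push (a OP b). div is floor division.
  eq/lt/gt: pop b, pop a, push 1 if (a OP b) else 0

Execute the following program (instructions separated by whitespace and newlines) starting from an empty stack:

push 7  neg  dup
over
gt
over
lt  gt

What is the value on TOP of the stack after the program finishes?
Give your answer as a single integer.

After 'push 7': [7]
After 'neg': [-7]
After 'dup': [-7, -7]
After 'over': [-7, -7, -7]
After 'gt': [-7, 0]
After 'over': [-7, 0, -7]
After 'lt': [-7, 0]
After 'gt': [0]

Answer: 0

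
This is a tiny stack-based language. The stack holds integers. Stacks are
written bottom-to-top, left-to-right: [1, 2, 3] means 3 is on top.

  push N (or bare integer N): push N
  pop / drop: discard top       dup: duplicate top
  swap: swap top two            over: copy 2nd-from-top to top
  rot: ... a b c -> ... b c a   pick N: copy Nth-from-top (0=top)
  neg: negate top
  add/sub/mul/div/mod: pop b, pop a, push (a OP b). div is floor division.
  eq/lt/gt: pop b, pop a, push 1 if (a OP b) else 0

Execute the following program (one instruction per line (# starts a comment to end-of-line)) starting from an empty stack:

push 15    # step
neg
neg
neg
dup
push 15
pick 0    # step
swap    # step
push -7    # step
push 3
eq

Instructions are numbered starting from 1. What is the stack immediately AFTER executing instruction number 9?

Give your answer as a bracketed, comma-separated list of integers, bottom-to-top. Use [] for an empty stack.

Step 1 ('push 15'): [15]
Step 2 ('neg'): [-15]
Step 3 ('neg'): [15]
Step 4 ('neg'): [-15]
Step 5 ('dup'): [-15, -15]
Step 6 ('push 15'): [-15, -15, 15]
Step 7 ('pick 0'): [-15, -15, 15, 15]
Step 8 ('swap'): [-15, -15, 15, 15]
Step 9 ('push -7'): [-15, -15, 15, 15, -7]

Answer: [-15, -15, 15, 15, -7]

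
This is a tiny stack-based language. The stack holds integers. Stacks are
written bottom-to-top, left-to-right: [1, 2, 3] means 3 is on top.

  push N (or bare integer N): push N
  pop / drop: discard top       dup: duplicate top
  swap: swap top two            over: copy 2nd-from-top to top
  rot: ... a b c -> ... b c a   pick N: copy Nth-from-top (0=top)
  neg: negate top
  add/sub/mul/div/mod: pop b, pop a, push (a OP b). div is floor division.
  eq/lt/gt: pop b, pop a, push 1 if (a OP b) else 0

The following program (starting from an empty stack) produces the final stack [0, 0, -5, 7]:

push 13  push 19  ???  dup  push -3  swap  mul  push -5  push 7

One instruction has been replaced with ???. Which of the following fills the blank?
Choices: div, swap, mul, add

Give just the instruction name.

Answer: div

Derivation:
Stack before ???: [13, 19]
Stack after ???:  [0]
Checking each choice:
  div: MATCH
  swap: produces [19, 13, -39, -5, 7]
  mul: produces [247, -741, -5, 7]
  add: produces [32, -96, -5, 7]


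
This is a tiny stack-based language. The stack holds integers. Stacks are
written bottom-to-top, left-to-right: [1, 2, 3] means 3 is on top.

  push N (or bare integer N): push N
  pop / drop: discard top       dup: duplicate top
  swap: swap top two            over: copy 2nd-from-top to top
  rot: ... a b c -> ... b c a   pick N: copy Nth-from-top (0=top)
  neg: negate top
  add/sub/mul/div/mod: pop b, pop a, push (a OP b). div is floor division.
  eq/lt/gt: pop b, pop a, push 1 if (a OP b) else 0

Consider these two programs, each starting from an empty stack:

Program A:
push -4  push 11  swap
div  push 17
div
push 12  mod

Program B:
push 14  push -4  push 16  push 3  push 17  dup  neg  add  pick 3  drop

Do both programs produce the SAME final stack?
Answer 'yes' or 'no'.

Answer: no

Derivation:
Program A trace:
  After 'push -4': [-4]
  After 'push 11': [-4, 11]
  After 'swap': [11, -4]
  After 'div': [-3]
  After 'push 17': [-3, 17]
  After 'div': [-1]
  After 'push 12': [-1, 12]
  After 'mod': [11]
Program A final stack: [11]

Program B trace:
  After 'push 14': [14]
  After 'push -4': [14, -4]
  After 'push 16': [14, -4, 16]
  After 'push 3': [14, -4, 16, 3]
  After 'push 17': [14, -4, 16, 3, 17]
  After 'dup': [14, -4, 16, 3, 17, 17]
  After 'neg': [14, -4, 16, 3, 17, -17]
  After 'add': [14, -4, 16, 3, 0]
  After 'pick 3': [14, -4, 16, 3, 0, -4]
  After 'drop': [14, -4, 16, 3, 0]
Program B final stack: [14, -4, 16, 3, 0]
Same: no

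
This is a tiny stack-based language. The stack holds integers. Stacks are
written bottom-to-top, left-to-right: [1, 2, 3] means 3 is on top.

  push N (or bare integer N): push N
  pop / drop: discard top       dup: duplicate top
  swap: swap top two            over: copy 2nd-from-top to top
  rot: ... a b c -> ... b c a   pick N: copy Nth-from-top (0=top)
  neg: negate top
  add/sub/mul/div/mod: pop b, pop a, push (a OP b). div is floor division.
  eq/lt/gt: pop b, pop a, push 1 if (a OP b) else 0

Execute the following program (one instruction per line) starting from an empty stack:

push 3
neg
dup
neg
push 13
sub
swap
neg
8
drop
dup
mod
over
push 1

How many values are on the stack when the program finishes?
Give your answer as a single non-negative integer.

After 'push 3': stack = [3] (depth 1)
After 'neg': stack = [-3] (depth 1)
After 'dup': stack = [-3, -3] (depth 2)
After 'neg': stack = [-3, 3] (depth 2)
After 'push 13': stack = [-3, 3, 13] (depth 3)
After 'sub': stack = [-3, -10] (depth 2)
After 'swap': stack = [-10, -3] (depth 2)
After 'neg': stack = [-10, 3] (depth 2)
After 'push 8': stack = [-10, 3, 8] (depth 3)
After 'drop': stack = [-10, 3] (depth 2)
After 'dup': stack = [-10, 3, 3] (depth 3)
After 'mod': stack = [-10, 0] (depth 2)
After 'over': stack = [-10, 0, -10] (depth 3)
After 'push 1': stack = [-10, 0, -10, 1] (depth 4)

Answer: 4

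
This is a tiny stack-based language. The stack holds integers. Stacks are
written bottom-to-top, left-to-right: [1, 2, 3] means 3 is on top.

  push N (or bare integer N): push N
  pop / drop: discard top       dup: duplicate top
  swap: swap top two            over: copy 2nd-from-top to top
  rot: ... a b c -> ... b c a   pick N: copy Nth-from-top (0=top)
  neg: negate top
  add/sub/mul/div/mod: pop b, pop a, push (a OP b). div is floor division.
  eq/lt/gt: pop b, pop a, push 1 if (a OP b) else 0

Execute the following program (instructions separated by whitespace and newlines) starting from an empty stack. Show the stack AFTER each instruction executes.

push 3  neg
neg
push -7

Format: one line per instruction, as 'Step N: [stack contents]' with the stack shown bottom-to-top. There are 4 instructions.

Step 1: [3]
Step 2: [-3]
Step 3: [3]
Step 4: [3, -7]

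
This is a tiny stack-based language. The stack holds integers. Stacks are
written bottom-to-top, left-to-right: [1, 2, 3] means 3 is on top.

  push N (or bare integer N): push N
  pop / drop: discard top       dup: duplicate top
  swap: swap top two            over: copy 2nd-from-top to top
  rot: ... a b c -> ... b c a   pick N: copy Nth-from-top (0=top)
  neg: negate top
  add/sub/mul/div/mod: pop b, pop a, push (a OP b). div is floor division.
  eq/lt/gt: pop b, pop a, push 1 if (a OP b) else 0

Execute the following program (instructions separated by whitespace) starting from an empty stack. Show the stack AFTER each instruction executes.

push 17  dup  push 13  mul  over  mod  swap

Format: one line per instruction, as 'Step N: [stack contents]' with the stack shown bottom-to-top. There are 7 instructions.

Step 1: [17]
Step 2: [17, 17]
Step 3: [17, 17, 13]
Step 4: [17, 221]
Step 5: [17, 221, 17]
Step 6: [17, 0]
Step 7: [0, 17]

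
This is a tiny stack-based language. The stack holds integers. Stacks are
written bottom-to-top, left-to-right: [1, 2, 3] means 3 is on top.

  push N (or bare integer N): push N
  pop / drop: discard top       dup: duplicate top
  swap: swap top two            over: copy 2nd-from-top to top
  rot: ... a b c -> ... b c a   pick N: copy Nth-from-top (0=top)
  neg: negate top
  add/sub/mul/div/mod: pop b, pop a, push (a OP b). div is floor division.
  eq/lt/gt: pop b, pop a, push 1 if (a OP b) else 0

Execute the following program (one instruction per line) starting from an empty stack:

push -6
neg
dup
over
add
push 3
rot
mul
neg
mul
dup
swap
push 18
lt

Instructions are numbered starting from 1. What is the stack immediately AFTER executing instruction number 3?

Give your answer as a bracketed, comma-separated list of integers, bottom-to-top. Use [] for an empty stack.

Answer: [6, 6]

Derivation:
Step 1 ('push -6'): [-6]
Step 2 ('neg'): [6]
Step 3 ('dup'): [6, 6]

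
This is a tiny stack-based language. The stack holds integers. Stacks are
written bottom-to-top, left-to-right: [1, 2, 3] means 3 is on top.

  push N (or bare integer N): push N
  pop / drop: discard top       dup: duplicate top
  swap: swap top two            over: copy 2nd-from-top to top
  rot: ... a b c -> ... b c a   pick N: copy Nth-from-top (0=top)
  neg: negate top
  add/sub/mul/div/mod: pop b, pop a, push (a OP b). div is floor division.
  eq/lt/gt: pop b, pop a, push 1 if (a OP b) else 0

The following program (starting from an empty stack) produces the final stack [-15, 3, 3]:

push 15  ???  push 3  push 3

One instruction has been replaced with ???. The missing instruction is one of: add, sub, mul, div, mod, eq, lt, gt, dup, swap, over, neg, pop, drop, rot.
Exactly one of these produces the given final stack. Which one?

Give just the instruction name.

Answer: neg

Derivation:
Stack before ???: [15]
Stack after ???:  [-15]
The instruction that transforms [15] -> [-15] is: neg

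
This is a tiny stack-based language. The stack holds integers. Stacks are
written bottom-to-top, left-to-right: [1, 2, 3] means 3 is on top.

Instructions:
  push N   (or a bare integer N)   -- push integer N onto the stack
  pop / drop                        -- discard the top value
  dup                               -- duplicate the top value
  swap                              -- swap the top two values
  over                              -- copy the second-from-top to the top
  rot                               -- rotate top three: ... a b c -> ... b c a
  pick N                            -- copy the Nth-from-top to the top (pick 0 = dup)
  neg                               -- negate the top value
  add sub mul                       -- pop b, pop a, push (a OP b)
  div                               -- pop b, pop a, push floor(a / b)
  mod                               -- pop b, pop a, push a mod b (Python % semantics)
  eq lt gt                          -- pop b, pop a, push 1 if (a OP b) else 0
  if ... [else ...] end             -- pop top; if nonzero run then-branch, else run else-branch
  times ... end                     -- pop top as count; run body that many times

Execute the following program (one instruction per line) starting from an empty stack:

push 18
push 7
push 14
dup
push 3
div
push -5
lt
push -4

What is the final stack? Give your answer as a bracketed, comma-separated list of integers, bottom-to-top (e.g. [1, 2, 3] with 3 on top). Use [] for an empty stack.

Answer: [18, 7, 14, 0, -4]

Derivation:
After 'push 18': [18]
After 'push 7': [18, 7]
After 'push 14': [18, 7, 14]
After 'dup': [18, 7, 14, 14]
After 'push 3': [18, 7, 14, 14, 3]
After 'div': [18, 7, 14, 4]
After 'push -5': [18, 7, 14, 4, -5]
After 'lt': [18, 7, 14, 0]
After 'push -4': [18, 7, 14, 0, -4]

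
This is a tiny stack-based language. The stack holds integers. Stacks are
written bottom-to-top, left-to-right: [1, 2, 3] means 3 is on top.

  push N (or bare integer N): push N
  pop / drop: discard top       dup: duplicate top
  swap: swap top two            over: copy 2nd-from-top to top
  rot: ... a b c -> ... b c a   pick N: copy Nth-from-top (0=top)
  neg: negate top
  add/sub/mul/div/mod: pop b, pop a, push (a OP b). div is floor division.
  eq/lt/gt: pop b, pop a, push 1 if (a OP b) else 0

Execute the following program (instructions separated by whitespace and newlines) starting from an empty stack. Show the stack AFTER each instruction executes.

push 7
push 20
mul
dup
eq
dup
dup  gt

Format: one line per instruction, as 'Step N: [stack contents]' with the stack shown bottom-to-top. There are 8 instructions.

Step 1: [7]
Step 2: [7, 20]
Step 3: [140]
Step 4: [140, 140]
Step 5: [1]
Step 6: [1, 1]
Step 7: [1, 1, 1]
Step 8: [1, 0]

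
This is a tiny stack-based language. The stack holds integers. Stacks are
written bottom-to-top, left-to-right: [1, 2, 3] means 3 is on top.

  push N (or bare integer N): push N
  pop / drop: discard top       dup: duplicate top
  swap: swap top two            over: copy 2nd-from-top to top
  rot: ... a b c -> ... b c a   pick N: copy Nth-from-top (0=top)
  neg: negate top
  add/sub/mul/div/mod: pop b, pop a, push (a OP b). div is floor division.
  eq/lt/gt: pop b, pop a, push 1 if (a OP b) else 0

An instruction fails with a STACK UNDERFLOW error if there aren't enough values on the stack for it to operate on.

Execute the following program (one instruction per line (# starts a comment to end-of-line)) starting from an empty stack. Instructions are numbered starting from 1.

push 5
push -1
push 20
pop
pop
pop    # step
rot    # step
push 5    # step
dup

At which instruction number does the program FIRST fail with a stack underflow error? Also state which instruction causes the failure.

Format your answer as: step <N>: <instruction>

Step 1 ('push 5'): stack = [5], depth = 1
Step 2 ('push -1'): stack = [5, -1], depth = 2
Step 3 ('push 20'): stack = [5, -1, 20], depth = 3
Step 4 ('pop'): stack = [5, -1], depth = 2
Step 5 ('pop'): stack = [5], depth = 1
Step 6 ('pop'): stack = [], depth = 0
Step 7 ('rot'): needs 3 value(s) but depth is 0 — STACK UNDERFLOW

Answer: step 7: rot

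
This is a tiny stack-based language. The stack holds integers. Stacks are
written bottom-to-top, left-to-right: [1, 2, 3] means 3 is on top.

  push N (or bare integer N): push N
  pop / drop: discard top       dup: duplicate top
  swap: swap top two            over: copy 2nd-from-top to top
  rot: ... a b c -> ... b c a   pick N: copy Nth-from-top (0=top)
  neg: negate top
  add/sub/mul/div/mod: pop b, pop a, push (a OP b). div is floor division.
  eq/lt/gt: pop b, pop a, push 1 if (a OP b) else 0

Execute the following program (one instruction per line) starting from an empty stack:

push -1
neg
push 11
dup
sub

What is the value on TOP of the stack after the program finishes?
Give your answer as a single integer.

After 'push -1': [-1]
After 'neg': [1]
After 'push 11': [1, 11]
After 'dup': [1, 11, 11]
After 'sub': [1, 0]

Answer: 0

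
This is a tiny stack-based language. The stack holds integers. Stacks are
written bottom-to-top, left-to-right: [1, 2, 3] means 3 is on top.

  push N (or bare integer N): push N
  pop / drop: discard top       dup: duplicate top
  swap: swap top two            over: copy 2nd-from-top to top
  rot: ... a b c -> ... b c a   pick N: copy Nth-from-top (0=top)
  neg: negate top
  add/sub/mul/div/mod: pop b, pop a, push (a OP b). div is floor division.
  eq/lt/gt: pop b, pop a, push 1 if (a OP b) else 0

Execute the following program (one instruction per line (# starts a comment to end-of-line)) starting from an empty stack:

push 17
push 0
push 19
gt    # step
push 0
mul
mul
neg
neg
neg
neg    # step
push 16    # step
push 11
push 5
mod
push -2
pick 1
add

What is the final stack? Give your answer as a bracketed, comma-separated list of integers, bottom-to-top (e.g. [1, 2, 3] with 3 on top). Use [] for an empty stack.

Answer: [0, 16, 1, -1]

Derivation:
After 'push 17': [17]
After 'push 0': [17, 0]
After 'push 19': [17, 0, 19]
After 'gt': [17, 0]
After 'push 0': [17, 0, 0]
After 'mul': [17, 0]
After 'mul': [0]
After 'neg': [0]
After 'neg': [0]
After 'neg': [0]
After 'neg': [0]
After 'push 16': [0, 16]
After 'push 11': [0, 16, 11]
After 'push 5': [0, 16, 11, 5]
After 'mod': [0, 16, 1]
After 'push -2': [0, 16, 1, -2]
After 'pick 1': [0, 16, 1, -2, 1]
After 'add': [0, 16, 1, -1]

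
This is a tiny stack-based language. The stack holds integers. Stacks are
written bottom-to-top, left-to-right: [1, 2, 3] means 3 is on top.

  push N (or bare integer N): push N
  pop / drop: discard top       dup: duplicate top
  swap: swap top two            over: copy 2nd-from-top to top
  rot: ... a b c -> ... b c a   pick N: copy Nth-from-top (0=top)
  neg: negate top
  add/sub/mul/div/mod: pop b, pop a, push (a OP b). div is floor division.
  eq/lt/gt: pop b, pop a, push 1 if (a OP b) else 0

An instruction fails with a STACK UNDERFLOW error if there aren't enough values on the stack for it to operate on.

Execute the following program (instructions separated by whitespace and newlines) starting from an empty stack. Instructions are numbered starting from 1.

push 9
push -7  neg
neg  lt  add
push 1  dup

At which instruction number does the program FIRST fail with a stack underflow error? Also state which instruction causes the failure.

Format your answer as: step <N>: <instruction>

Step 1 ('push 9'): stack = [9], depth = 1
Step 2 ('push -7'): stack = [9, -7], depth = 2
Step 3 ('neg'): stack = [9, 7], depth = 2
Step 4 ('neg'): stack = [9, -7], depth = 2
Step 5 ('lt'): stack = [0], depth = 1
Step 6 ('add'): needs 2 value(s) but depth is 1 — STACK UNDERFLOW

Answer: step 6: add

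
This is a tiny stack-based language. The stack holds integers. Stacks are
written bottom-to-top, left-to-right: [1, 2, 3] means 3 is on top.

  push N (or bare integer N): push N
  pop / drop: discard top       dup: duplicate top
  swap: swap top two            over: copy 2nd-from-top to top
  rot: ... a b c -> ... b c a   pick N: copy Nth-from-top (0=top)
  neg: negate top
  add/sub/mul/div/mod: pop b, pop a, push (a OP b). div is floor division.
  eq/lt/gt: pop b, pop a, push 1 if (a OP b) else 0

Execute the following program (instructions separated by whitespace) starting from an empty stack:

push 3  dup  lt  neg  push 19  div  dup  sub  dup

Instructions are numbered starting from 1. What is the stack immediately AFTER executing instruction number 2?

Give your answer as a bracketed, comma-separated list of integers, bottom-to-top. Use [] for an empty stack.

Step 1 ('push 3'): [3]
Step 2 ('dup'): [3, 3]

Answer: [3, 3]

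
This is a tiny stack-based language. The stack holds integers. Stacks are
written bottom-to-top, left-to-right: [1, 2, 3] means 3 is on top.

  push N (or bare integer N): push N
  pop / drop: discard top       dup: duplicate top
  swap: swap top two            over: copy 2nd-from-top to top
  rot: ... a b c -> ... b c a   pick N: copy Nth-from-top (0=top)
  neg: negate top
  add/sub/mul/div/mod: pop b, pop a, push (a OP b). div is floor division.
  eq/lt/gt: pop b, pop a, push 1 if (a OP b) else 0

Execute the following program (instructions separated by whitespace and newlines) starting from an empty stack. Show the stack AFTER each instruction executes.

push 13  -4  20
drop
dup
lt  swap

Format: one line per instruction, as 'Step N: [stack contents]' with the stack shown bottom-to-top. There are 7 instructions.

Step 1: [13]
Step 2: [13, -4]
Step 3: [13, -4, 20]
Step 4: [13, -4]
Step 5: [13, -4, -4]
Step 6: [13, 0]
Step 7: [0, 13]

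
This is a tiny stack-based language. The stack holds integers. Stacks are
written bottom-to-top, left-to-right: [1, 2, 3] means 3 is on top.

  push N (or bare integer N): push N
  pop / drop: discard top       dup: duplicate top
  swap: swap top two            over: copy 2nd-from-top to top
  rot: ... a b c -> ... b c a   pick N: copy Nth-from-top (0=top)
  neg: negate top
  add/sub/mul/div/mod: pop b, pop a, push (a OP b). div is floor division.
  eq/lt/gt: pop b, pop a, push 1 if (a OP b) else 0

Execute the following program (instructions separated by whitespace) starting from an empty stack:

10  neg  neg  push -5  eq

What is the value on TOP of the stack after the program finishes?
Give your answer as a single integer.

Answer: 0

Derivation:
After 'push 10': [10]
After 'neg': [-10]
After 'neg': [10]
After 'push -5': [10, -5]
After 'eq': [0]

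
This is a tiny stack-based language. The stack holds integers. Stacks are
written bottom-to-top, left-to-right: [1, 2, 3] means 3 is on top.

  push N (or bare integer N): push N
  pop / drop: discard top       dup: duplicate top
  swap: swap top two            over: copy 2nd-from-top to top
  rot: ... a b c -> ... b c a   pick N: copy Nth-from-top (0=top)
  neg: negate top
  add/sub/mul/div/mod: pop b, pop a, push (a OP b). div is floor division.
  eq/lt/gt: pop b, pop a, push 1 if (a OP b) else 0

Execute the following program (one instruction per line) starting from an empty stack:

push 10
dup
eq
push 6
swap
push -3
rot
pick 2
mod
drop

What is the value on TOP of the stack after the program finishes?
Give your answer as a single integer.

Answer: -3

Derivation:
After 'push 10': [10]
After 'dup': [10, 10]
After 'eq': [1]
After 'push 6': [1, 6]
After 'swap': [6, 1]
After 'push -3': [6, 1, -3]
After 'rot': [1, -3, 6]
After 'pick 2': [1, -3, 6, 1]
After 'mod': [1, -3, 0]
After 'drop': [1, -3]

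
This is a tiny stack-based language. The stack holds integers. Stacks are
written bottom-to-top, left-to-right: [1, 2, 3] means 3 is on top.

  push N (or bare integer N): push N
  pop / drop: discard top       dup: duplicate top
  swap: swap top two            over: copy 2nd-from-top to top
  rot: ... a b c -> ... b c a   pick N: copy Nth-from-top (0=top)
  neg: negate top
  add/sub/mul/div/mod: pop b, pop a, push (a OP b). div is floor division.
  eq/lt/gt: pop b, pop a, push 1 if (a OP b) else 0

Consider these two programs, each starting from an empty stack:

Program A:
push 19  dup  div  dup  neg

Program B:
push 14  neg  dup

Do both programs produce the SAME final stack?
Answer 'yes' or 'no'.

Answer: no

Derivation:
Program A trace:
  After 'push 19': [19]
  After 'dup': [19, 19]
  After 'div': [1]
  After 'dup': [1, 1]
  After 'neg': [1, -1]
Program A final stack: [1, -1]

Program B trace:
  After 'push 14': [14]
  After 'neg': [-14]
  After 'dup': [-14, -14]
Program B final stack: [-14, -14]
Same: no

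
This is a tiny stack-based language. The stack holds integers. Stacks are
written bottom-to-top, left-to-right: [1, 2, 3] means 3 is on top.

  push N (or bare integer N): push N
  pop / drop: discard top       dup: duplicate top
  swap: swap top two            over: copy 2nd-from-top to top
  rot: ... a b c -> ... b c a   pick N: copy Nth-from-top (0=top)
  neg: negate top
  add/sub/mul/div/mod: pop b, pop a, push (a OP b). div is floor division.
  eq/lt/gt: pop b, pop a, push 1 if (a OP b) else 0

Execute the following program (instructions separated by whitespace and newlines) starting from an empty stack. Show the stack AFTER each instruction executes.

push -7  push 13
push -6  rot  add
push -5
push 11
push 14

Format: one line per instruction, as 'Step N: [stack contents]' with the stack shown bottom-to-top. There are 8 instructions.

Step 1: [-7]
Step 2: [-7, 13]
Step 3: [-7, 13, -6]
Step 4: [13, -6, -7]
Step 5: [13, -13]
Step 6: [13, -13, -5]
Step 7: [13, -13, -5, 11]
Step 8: [13, -13, -5, 11, 14]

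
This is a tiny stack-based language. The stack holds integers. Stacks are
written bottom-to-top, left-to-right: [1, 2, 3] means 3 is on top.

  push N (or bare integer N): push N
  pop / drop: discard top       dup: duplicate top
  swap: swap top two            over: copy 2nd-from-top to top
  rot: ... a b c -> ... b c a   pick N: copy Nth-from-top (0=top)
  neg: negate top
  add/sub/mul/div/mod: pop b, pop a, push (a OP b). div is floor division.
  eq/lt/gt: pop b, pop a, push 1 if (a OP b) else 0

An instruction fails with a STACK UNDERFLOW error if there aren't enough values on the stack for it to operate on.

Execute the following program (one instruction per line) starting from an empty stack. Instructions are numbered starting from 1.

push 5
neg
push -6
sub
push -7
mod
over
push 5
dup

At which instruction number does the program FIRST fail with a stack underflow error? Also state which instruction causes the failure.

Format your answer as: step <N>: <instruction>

Answer: step 7: over

Derivation:
Step 1 ('push 5'): stack = [5], depth = 1
Step 2 ('neg'): stack = [-5], depth = 1
Step 3 ('push -6'): stack = [-5, -6], depth = 2
Step 4 ('sub'): stack = [1], depth = 1
Step 5 ('push -7'): stack = [1, -7], depth = 2
Step 6 ('mod'): stack = [-6], depth = 1
Step 7 ('over'): needs 2 value(s) but depth is 1 — STACK UNDERFLOW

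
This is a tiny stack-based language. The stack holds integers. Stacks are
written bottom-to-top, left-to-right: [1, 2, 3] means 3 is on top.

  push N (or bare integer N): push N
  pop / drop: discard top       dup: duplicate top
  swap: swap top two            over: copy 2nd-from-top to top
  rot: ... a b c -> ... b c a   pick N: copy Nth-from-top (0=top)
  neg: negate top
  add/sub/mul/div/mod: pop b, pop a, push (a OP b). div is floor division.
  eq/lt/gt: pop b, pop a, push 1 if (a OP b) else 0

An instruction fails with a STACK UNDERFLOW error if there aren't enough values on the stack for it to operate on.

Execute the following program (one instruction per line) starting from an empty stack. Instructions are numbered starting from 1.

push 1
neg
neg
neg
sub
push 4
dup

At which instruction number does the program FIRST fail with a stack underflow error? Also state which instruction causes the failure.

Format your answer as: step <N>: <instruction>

Step 1 ('push 1'): stack = [1], depth = 1
Step 2 ('neg'): stack = [-1], depth = 1
Step 3 ('neg'): stack = [1], depth = 1
Step 4 ('neg'): stack = [-1], depth = 1
Step 5 ('sub'): needs 2 value(s) but depth is 1 — STACK UNDERFLOW

Answer: step 5: sub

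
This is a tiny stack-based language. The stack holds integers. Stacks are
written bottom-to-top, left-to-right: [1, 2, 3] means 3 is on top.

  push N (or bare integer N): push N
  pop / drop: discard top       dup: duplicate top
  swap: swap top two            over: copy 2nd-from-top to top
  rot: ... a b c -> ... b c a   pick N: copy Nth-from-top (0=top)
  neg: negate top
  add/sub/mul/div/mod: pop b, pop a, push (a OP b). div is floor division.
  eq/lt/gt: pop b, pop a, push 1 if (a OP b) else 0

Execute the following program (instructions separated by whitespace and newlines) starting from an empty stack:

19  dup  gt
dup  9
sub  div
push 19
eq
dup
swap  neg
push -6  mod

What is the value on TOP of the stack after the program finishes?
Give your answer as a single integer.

Answer: 0

Derivation:
After 'push 19': [19]
After 'dup': [19, 19]
After 'gt': [0]
After 'dup': [0, 0]
After 'push 9': [0, 0, 9]
After 'sub': [0, -9]
After 'div': [0]
After 'push 19': [0, 19]
After 'eq': [0]
After 'dup': [0, 0]
After 'swap': [0, 0]
After 'neg': [0, 0]
After 'push -6': [0, 0, -6]
After 'mod': [0, 0]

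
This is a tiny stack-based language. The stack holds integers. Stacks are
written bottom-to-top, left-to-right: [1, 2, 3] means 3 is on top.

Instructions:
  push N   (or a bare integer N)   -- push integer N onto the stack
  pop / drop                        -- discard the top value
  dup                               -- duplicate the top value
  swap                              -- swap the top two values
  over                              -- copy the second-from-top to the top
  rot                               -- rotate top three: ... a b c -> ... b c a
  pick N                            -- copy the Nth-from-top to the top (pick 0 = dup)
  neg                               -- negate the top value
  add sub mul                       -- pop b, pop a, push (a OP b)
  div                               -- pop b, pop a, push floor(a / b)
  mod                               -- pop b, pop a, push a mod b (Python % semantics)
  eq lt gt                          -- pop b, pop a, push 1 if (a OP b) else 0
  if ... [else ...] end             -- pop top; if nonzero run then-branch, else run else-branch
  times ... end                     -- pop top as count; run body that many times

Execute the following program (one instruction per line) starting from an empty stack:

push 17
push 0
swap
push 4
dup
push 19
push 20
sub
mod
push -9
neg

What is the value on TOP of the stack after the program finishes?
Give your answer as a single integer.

After 'push 17': [17]
After 'push 0': [17, 0]
After 'swap': [0, 17]
After 'push 4': [0, 17, 4]
After 'dup': [0, 17, 4, 4]
After 'push 19': [0, 17, 4, 4, 19]
After 'push 20': [0, 17, 4, 4, 19, 20]
After 'sub': [0, 17, 4, 4, -1]
After 'mod': [0, 17, 4, 0]
After 'push -9': [0, 17, 4, 0, -9]
After 'neg': [0, 17, 4, 0, 9]

Answer: 9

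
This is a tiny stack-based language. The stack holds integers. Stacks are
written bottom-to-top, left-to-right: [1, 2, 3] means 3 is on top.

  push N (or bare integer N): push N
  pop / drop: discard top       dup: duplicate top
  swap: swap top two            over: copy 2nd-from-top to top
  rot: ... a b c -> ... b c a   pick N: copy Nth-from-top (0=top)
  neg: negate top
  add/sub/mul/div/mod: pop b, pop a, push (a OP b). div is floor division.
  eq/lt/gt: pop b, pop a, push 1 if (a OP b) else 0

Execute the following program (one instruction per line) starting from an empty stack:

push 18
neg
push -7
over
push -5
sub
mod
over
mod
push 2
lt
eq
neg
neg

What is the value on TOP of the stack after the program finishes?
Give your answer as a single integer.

Answer: 0

Derivation:
After 'push 18': [18]
After 'neg': [-18]
After 'push -7': [-18, -7]
After 'over': [-18, -7, -18]
After 'push -5': [-18, -7, -18, -5]
After 'sub': [-18, -7, -13]
After 'mod': [-18, -7]
After 'over': [-18, -7, -18]
After 'mod': [-18, -7]
After 'push 2': [-18, -7, 2]
After 'lt': [-18, 1]
After 'eq': [0]
After 'neg': [0]
After 'neg': [0]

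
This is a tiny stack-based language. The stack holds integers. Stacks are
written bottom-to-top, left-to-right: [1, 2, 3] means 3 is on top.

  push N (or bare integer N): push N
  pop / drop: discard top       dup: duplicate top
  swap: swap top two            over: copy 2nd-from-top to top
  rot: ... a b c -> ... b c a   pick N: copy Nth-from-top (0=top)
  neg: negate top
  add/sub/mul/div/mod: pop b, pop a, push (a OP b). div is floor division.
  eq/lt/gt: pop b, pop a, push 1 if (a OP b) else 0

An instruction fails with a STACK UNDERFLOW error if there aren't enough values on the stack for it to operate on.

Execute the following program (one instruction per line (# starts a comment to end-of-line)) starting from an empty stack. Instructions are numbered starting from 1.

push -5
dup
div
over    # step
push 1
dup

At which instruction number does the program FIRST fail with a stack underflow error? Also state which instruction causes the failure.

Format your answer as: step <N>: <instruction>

Answer: step 4: over

Derivation:
Step 1 ('push -5'): stack = [-5], depth = 1
Step 2 ('dup'): stack = [-5, -5], depth = 2
Step 3 ('div'): stack = [1], depth = 1
Step 4 ('over'): needs 2 value(s) but depth is 1 — STACK UNDERFLOW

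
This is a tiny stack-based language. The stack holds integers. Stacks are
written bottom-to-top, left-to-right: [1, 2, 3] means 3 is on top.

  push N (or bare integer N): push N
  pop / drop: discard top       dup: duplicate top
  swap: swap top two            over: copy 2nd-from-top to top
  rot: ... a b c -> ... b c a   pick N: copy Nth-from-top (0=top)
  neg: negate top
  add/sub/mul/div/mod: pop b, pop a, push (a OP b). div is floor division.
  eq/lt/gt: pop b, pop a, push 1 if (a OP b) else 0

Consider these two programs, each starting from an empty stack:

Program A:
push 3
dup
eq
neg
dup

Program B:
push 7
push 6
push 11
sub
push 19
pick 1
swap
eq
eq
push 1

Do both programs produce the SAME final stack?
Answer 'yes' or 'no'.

Answer: no

Derivation:
Program A trace:
  After 'push 3': [3]
  After 'dup': [3, 3]
  After 'eq': [1]
  After 'neg': [-1]
  After 'dup': [-1, -1]
Program A final stack: [-1, -1]

Program B trace:
  After 'push 7': [7]
  After 'push 6': [7, 6]
  After 'push 11': [7, 6, 11]
  After 'sub': [7, -5]
  After 'push 19': [7, -5, 19]
  After 'pick 1': [7, -5, 19, -5]
  After 'swap': [7, -5, -5, 19]
  After 'eq': [7, -5, 0]
  After 'eq': [7, 0]
  After 'push 1': [7, 0, 1]
Program B final stack: [7, 0, 1]
Same: no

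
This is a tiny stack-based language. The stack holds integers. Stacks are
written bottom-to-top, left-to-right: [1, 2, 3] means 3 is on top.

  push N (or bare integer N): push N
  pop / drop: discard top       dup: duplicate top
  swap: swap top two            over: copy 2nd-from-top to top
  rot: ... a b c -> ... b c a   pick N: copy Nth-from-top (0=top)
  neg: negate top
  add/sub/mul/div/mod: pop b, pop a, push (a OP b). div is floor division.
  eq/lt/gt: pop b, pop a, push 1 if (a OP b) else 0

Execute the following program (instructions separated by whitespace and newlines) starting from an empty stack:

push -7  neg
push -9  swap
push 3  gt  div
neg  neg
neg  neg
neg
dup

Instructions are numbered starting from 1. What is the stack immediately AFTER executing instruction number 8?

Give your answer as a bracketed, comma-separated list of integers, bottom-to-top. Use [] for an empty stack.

Answer: [9]

Derivation:
Step 1 ('push -7'): [-7]
Step 2 ('neg'): [7]
Step 3 ('push -9'): [7, -9]
Step 4 ('swap'): [-9, 7]
Step 5 ('push 3'): [-9, 7, 3]
Step 6 ('gt'): [-9, 1]
Step 7 ('div'): [-9]
Step 8 ('neg'): [9]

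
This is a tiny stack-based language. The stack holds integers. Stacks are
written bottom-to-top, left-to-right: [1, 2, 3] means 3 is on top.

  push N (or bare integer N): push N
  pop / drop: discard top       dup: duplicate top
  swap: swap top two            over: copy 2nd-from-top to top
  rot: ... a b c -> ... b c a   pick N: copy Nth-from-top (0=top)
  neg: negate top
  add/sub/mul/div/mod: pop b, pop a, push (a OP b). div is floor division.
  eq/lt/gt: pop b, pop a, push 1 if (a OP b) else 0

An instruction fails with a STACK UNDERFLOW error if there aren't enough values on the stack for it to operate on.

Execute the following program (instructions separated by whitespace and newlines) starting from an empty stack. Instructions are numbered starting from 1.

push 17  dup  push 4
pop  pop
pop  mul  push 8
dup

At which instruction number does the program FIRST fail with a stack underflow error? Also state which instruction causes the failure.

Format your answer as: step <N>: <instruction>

Step 1 ('push 17'): stack = [17], depth = 1
Step 2 ('dup'): stack = [17, 17], depth = 2
Step 3 ('push 4'): stack = [17, 17, 4], depth = 3
Step 4 ('pop'): stack = [17, 17], depth = 2
Step 5 ('pop'): stack = [17], depth = 1
Step 6 ('pop'): stack = [], depth = 0
Step 7 ('mul'): needs 2 value(s) but depth is 0 — STACK UNDERFLOW

Answer: step 7: mul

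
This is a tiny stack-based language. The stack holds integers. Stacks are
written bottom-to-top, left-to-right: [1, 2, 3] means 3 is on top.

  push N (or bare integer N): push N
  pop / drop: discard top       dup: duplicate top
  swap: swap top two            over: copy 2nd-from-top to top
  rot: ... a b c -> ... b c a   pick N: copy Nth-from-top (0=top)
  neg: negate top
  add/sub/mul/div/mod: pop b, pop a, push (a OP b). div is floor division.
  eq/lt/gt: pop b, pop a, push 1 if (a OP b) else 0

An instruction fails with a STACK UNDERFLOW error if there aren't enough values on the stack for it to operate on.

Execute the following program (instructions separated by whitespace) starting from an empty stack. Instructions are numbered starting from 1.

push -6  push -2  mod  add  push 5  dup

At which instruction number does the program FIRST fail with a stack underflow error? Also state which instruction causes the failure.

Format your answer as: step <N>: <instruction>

Answer: step 4: add

Derivation:
Step 1 ('push -6'): stack = [-6], depth = 1
Step 2 ('push -2'): stack = [-6, -2], depth = 2
Step 3 ('mod'): stack = [0], depth = 1
Step 4 ('add'): needs 2 value(s) but depth is 1 — STACK UNDERFLOW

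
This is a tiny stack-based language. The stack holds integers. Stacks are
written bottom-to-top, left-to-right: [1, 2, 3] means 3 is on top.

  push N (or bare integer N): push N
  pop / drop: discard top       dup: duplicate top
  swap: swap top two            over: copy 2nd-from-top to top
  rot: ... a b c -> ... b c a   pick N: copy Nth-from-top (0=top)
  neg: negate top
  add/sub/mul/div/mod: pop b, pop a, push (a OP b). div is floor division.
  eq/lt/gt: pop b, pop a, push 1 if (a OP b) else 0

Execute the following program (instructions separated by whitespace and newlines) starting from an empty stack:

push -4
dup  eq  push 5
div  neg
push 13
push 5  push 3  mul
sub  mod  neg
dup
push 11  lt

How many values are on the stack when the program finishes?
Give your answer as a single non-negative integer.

After 'push -4': stack = [-4] (depth 1)
After 'dup': stack = [-4, -4] (depth 2)
After 'eq': stack = [1] (depth 1)
After 'push 5': stack = [1, 5] (depth 2)
After 'div': stack = [0] (depth 1)
After 'neg': stack = [0] (depth 1)
After 'push 13': stack = [0, 13] (depth 2)
After 'push 5': stack = [0, 13, 5] (depth 3)
After 'push 3': stack = [0, 13, 5, 3] (depth 4)
After 'mul': stack = [0, 13, 15] (depth 3)
After 'sub': stack = [0, -2] (depth 2)
After 'mod': stack = [0] (depth 1)
After 'neg': stack = [0] (depth 1)
After 'dup': stack = [0, 0] (depth 2)
After 'push 11': stack = [0, 0, 11] (depth 3)
After 'lt': stack = [0, 1] (depth 2)

Answer: 2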